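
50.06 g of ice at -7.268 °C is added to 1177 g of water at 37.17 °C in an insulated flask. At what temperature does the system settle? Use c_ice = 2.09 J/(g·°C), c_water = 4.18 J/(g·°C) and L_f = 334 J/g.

T_f ≈ 32.2 °C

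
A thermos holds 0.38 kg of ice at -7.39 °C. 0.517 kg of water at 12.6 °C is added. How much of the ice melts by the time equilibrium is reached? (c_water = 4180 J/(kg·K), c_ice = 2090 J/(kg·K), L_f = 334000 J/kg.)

Heat available from the water dropping to 0 °C: 0.517·4180·12.6 = 27229 J.
Of that, 0.38·2090·7.39 = 5869.1 J goes to bring the ice to 0 °C, leaving 21360 J.
To melt every bit of ice: 0.38·334000 = 126920 J.
Since 21360 < 126920 J, not all the ice melts; equilibrium is at 0 °C.
m_melted·334000 = 21360  ⇒  m_melted ≈ 0.06395 kg.

m_melted ≈ 0.064 kg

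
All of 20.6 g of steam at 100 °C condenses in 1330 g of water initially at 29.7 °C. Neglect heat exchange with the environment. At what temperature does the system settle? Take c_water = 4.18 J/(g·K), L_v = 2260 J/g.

T_f ≈ 39.0 °C

Let T be the final temperature. ΣQ_i = 0:
steam→water at 100 °C releases m L_v = 20.6×2260 = 46556
  condensed water 100 °C→T: 86.11(T − 100)
  original water: 5559.4(T − 29.7)
5645.5 T = 46556 + 8610.8 + 165114 = 220281
T ≈ 39.02 °C (< 100 °C, so full condensation is consistent).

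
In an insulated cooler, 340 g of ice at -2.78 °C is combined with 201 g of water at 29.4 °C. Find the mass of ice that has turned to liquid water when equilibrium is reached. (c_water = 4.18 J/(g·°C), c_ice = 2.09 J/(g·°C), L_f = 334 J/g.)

m_melted ≈ 68 g

Heat available from the water dropping to 0 °C: 201·4.18·29.4 = 24701 J.
Of that, 340·2.09·2.78 = 1975.5 J goes to bring the ice to 0 °C, leaving 22726 J.
Melting all 340 g of ice would need 340·334 = 113560 J.
Since 22726 < 113560 J, not all the ice melts; equilibrium is at 0 °C.
Mass melted = 22726/334 ≈ 68.04 g.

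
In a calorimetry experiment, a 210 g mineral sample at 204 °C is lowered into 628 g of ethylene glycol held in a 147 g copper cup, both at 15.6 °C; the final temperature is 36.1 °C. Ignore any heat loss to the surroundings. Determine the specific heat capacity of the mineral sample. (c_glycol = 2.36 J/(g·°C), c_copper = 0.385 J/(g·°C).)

c ≈ 0.895 J/(g·°C)

Heat gained plus heat lost sum to zero:
210·c·(36.1 − 204) + 628·2.36·(36.1 − 15.6) + 147·0.385·(36.1 − 15.6) = 0
-35259 c = -31543
c = -31543/-35259 ≈ 0.8946 J/(g·°C)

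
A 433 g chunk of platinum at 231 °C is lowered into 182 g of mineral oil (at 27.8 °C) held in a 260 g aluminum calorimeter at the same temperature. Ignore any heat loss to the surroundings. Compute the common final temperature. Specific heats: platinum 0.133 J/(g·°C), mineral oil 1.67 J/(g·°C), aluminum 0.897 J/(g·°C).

T_f ≈ 47.5 °C

Heat gained plus heat lost sum to zero:
433×0.133×(T − 231) + 182×1.67×(T − 27.8) + 260×0.897×(T − 27.8) = 0
57.59(T − 231) + 303.94(T − 27.8) + 233.22(T − 27.8) = 0
594.75 T = 28236
T ≈ 47.48 °C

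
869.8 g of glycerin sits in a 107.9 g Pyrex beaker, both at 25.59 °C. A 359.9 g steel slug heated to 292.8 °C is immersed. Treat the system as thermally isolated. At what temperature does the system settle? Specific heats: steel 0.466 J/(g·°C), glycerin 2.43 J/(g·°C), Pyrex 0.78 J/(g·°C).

T_f = Σ m_i c_i T_i / Σ m_i c_i:
T_f = (167.71×292.8 + 2113.6×25.59 + 84.16×25.59) / (167.71 + 2113.6 + 84.16)
    = 105348 / 2365.5 ≈ 44.54 °C

T_f ≈ 44.5 °C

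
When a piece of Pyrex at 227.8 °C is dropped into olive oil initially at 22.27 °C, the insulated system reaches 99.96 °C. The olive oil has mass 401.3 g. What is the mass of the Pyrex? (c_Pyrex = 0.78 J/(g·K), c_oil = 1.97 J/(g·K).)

m ≈ 616 g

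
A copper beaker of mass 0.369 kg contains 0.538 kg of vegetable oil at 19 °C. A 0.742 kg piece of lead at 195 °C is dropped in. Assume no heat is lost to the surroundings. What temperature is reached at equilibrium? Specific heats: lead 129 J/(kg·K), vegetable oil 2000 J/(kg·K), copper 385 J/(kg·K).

T_f ≈ 31.8 °C

Net heat exchanged in the isolated system is zero:
0.742*129*(T − 195) + 0.538*2000*(T − 19) + 0.369*385*(T − 19) = 0
95.72(T − 195) + 1076(T − 19) + 142.06(T − 19) = 0
(95.72 + 1076 + 142.06) T = 95.72*195 + 1076*19 + 142.06*19
T ≈ 31.82 °C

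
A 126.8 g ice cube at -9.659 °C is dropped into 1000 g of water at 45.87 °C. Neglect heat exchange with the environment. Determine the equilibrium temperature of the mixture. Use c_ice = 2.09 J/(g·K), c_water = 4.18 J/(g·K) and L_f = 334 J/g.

Heat gained plus heat lost sum to zero:
warm ice to 0 °C: 126.8×2.09×(0 − (-9.659)) = 2559.8; melt ice: 126.8×334 = 42351; meltwater 0→T: 126.8×4.18×T = 530.02 T; water cools: 1000×4.18×(T − 45.87) = 4180(T − 45.87)
4710 T = 191737 − 44911 = 146826
T ≈ 31.17 °C. Since T > 0 °C, the all-ice-melts assumption holds.

T_f ≈ 31.2 °C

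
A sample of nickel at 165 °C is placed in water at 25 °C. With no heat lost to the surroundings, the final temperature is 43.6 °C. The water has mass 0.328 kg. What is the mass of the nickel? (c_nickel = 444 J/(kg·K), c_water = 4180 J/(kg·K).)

|Q_nickel| = |Q_water|:
m·444·(165 − 43.6) = 0.328·4180·(43.6 − 25)
53902 m = 25501  ⇒  m ≈ 0.4731 kg

m ≈ 0.473 kg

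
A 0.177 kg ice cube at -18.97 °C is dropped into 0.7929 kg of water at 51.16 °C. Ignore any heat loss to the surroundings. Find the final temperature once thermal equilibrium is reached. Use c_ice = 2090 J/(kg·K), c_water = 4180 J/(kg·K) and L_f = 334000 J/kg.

Heat gained plus heat lost sum to zero:
warm ice to 0 °C: 0.177·2090·(0 − (-18.97)) = 7017.6; melt ice: 0.177·334000 = 59118; warm the meltwater: 739.86 T; water: 3314.3(T − 51.16)
4054.2 T = 169561 − 66136 = 103425
T ≈ 25.51 °C (positive, so assuming full melt was valid).

T_f ≈ 25.5 °C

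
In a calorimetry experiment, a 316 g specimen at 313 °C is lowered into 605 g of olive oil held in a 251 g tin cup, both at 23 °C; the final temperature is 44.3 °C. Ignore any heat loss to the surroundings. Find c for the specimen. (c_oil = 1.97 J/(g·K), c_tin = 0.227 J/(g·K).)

c ≈ 0.313 J/(g·K)

Taking heat into each body as positive, Σ m c ΔT = 0:
316×c×(44.3 − 313) + 605×1.97×(44.3 − 23) + 251×0.227×(44.3 − 23) = 0
-84909 c = -26600
c = -26600/-84909 ≈ 0.3133 J/(g·K)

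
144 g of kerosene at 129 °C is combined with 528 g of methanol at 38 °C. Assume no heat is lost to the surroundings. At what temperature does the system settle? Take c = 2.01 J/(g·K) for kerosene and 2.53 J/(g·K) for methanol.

T_f ≈ 54.2 °C

|Q_kerosene| = |Q_methanol|:
144*2.01*(129 − T) = 528*2.53*(T − 38)
289.44(129 − T) = 1335.8(T − 38)
1625.3 T = 88100  ⇒  T ≈ 54.21 °C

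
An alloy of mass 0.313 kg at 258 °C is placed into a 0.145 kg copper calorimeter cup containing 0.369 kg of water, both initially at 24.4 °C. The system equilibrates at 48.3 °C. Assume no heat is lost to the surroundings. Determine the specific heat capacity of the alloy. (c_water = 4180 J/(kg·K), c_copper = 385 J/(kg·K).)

Energy conservation, ΣQ = 0:
0.313·c·(48.3 − 258) + 0.369·4180·(48.3 − 24.4) + 0.145·385·(48.3 − 24.4) = 0
-65.64 c = -38198
c = -38198/-65.64 ≈ 582 J/(kg·K)

c ≈ 582 J/(kg·K)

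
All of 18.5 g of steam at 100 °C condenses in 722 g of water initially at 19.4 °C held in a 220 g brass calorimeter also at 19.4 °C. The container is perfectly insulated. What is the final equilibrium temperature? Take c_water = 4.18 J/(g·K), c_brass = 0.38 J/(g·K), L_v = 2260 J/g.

T_f ≈ 34.5 °C

Taking heat into each body as positive, Σ m c ΔT = 0:
steam→water at 100 °C releases m L_v = 18.5×2260 = 41810; condensate cools 100→T: 18.5×4.18×(T − 100) = 77.33(T − 100); original water: 3018(T − 19.4); cup: 83.6(T − 19.4)
3178.9 T = 41810 + 7733 + 60170 = 109713
T ≈ 34.51 °C (< 100 °C, so full condensation is consistent).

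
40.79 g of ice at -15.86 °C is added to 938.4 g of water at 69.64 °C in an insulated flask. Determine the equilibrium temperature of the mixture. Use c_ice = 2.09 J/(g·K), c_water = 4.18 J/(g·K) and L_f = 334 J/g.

Setting the total heat transfer to zero:
warm ice to 0 °C: 40.79×2.09×(0 − (-15.86)) = 1352.1
  fusion: m_ice L_f = 40.79×334 = 13624
  warm the meltwater: 170.5 T
  water cools: 938.4×4.18×(T − 69.64) = 3922.5(T − 69.64)
4093 T = 273164 − 14976 = 258188
T ≈ 63.08 °C — above 0 °C, consistent with complete melting.

T_f ≈ 63.1 °C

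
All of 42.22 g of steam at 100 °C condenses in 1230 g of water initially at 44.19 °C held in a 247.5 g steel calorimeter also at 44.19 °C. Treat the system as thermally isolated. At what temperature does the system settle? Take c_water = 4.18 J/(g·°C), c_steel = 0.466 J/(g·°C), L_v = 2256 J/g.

T_f ≈ 63.5 °C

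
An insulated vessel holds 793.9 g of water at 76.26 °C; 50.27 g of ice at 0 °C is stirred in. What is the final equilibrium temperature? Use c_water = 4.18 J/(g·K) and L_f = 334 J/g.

T_f ≈ 67.0 °C

Taking heat into each body as positive, Σ m c ΔT = 0:
fusion: m_ice L_f = 50.27×334 = 16790; warm the meltwater: 210.13 T; water cools: 793.9×4.18×(T − 76.26) = 3318.5(T − 76.26)
3528.6 T = 253069 − 16790 = 236279
T ≈ 66.96 °C. Since T > 0 °C, the all-ice-melts assumption holds.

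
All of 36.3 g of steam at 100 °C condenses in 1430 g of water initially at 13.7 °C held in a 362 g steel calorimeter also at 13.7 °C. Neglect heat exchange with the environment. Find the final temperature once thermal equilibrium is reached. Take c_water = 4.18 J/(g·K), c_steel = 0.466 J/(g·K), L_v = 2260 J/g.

Setting the total heat transfer to zero:
latent heat released on condensation: 36.3×2260 = 82038; condensed water 100 °C→T: 151.73(T − 100); original water: 5977.4(T − 13.7); steel cup: 362×0.466×(T − 13.7) = 168.69(T − 13.7)
6297.8 T = 82038 + 15173 + 84201 = 181413
T ≈ 28.81 °C — below 100 °C, confirming all the steam condensed.

T_f ≈ 28.8 °C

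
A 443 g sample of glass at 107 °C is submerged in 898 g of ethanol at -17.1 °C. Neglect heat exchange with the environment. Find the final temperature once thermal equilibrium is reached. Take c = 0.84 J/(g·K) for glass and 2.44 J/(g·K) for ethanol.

Set heat shed by the hot body equal to heat absorbed by the cold body:
443×0.84×(107 − T) = 898×2.44×(T − (-17.1))
372.12(107 − T) = 2191.1(T − (-17.1))
2563.2 T = 2348.7  ⇒  T ≈ 0.92 °C

T_f ≈ 0.9 °C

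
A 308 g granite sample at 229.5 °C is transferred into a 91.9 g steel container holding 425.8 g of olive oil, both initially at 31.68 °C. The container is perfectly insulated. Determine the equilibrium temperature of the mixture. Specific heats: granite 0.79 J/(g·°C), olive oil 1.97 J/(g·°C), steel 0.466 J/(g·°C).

Taking heat into each body as positive, Σ m c ΔT = 0:
308×0.79×(T − 229.5) + 425.8×1.97×(T − 31.68) + 91.9×0.466×(T − 31.68) = 0
1125 T = 83773
T = 83773 / 1125 = 74.5 °C

T_f ≈ 74.5 °C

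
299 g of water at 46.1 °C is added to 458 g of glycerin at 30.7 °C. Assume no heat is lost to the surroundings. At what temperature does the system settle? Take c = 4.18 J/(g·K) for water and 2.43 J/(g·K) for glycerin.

T_f ≈ 38.8 °C

Let T be the final temperature. ΣQ_i = 0:
299×4.18×(T − 46.1) + 458×2.43×(T − 30.7) = 0
1249.8(T − 46.1) + 1112.9(T − 30.7) = 0
(1249.8 + 1112.9) T = 1249.8×46.1 + 1112.9×30.7
T = 91784/2362.8 ≈ 38.85 °C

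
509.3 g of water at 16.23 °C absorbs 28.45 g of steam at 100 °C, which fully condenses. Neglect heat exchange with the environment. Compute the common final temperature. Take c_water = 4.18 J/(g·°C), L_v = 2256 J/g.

T_f ≈ 49.2 °C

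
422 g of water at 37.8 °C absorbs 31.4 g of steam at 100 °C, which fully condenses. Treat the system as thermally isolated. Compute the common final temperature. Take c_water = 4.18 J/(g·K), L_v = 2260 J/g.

T_f ≈ 79.6 °C

Taking heat into each body as positive, Σ m c ΔT = 0:
steam→water at 100 °C releases m L_v = 31.4×2260 = 70964
  condensed water 100 °C→T: 131.25(T − 100)
  water warms: 422×4.18×(T − 37.8) = 1764(T − 37.8)
1895.2 T = 70964 + 13125 + 66678 = 150767
T ≈ 79.55 °C, under the boiling point, so the assumption holds.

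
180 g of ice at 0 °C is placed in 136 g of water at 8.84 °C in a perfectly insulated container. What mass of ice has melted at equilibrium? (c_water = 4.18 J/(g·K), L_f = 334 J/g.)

m_melted ≈ 15 g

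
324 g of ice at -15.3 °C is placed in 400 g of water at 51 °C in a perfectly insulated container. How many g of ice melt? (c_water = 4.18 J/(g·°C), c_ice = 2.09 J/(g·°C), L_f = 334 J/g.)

Heat available from the water dropping to 0 °C: 400×4.18×51 = 85272 J.
Warming the ice to 0 °C takes 324×2.09×15.3 = 10361 J, leaving 74911 J for melting.
Fully melting the ice requires m_ice L_f = 324×334 = 108216 J.
74911 J < 108216 J, so only part of the ice melts and the system sits at 0 °C.
m_melt = 74911 / L_f = 224.3 g.

m_melted ≈ 224 g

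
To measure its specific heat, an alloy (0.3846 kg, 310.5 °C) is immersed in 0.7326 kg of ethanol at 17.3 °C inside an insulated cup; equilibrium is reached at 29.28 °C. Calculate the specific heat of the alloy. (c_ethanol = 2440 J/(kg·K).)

Heat lost by the alloy = heat gained by the ethanol:
0.3846×c×(310.5 − 29.28) = 0.7326×2440×(29.28 − 17.3)
108.16 c = 21415  ⇒  c ≈ 198 J/(kg·K)

c ≈ 198 J/(kg·K)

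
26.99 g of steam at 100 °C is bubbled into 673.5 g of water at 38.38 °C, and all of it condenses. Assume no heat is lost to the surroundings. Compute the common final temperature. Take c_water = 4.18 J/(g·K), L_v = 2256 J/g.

T_f ≈ 61.5 °C

Heat gained plus heat lost sum to zero:
condense steam: −26.99×2256 = −60889
  condensate cools 100→T: 26.99×4.18×(T − 100) = 112.82(T − 100)
  water warms: 673.5×4.18×(T − 38.38) = 2815.2(T − 38.38)
2928 T = 60889 + 11282 + 108049 = 180220
T ≈ 61.55 °C, under the boiling point, so the assumption holds.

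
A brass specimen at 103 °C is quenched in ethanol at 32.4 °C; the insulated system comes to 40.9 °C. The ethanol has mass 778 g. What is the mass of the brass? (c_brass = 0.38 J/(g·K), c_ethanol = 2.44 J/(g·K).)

m ≈ 684 g

Heat lost by the brass = heat gained by the ethanol:
m·0.38·(103 − 40.9) = 778·2.44·(40.9 − 32.4)
23.6 m = 16136  ⇒  m ≈ 683.8 g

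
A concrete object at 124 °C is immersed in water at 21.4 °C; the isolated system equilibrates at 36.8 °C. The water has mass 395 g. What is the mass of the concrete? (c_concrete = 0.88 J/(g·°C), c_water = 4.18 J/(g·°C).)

m ≈ 331 g

Energy conservation, ΣQ = 0:
m·0.88·(36.8 − 124) + 395·4.18·(36.8 − 21.4) = 0
-76.74 m = -25427
m = -25427/-76.74 ≈ 331.4 g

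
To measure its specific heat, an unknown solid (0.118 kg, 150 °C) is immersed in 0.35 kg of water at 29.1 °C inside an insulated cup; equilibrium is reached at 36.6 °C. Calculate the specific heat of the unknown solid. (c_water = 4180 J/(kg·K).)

m_s c (T_s − T_f) = m_water c_water (T_f − T_0):
0.118·c·(150 − 36.6) = 0.35·4180·(36.6 − 29.1)
13.38 c = 10972  ⇒  c ≈ 820 J/(kg·K)

c ≈ 820 J/(kg·K)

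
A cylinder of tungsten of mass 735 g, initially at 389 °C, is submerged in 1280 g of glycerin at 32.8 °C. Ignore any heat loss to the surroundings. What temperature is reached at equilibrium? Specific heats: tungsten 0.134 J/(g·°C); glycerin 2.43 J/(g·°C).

T_f is the heat-capacity-weighted average of the initial temperatures:
T_f = (98.49*389 + 3110.4*32.8) / (98.49 + 3110.4)
    = 140334 / 3208.9 ≈ 43.73 °C

T_f ≈ 43.7 °C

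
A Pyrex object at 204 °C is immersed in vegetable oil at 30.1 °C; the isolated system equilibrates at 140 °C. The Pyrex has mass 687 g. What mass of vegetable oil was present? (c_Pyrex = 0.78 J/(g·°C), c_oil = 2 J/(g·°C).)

m ≈ 156 g

Heat lost by the Pyrex = heat gained by the oil:
687×0.78×(204 − 140) = m×2×(140 − 30.1)
219.8 m = 34295  ⇒  m ≈ 156 g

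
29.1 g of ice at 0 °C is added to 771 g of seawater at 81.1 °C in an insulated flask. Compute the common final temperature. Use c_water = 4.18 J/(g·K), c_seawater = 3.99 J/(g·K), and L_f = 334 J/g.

Heat gained plus heat lost sum to zero:
latent heat to melt: 29.1×334 = 9719.4; warm the meltwater: 121.64 T; seawater: 3076.3(T − 81.1)
3197.9 T = 249487 − 9719.4 = 239768
T ≈ 74.98 °C. Since T > 0 °C, the all-ice-melts assumption holds.

T_f ≈ 75.0 °C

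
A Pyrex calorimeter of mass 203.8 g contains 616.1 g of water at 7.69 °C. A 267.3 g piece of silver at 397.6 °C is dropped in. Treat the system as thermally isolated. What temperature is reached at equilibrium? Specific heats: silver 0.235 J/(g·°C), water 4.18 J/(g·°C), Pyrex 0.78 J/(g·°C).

T_f = Σ m_i c_i T_i / Σ m_i c_i:
T_f = (62.82*397.6 + 2575.3*7.69 + 158.96*7.69) / (62.82 + 2575.3 + 158.96)
    = 46002 / 2797.1 ≈ 16.45 °C

T_f ≈ 16.4 °C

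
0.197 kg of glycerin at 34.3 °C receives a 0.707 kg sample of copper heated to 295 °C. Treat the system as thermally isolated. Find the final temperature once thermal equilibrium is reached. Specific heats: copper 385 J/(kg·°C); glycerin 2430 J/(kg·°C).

T_f ≈ 128.8 °C

Set heat shed by the hot body equal to heat absorbed by the cold body:
0.707×385×(295 − T) = 0.197×2430×(T − 34.3)
272.19(295 − T) = 478.71(T − 34.3)
750.9 T = 96717  ⇒  T ≈ 128.80 °C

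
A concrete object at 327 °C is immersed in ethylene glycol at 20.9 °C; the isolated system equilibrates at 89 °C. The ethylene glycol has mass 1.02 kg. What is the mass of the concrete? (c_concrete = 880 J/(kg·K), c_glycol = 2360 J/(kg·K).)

m ≈ 0.783 kg

Energy conservation, ΣQ = 0:
m×880×(89 − 327) + 1.02×2360×(89 − 20.9) = 0
-209440 m = -163930
m = -163930/-209440 ≈ 0.7827 kg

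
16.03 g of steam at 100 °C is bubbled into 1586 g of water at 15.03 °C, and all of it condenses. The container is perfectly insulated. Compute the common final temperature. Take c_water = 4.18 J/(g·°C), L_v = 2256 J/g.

Heat gained plus heat lost sum to zero:
latent heat released on condensation: 16.03·2256 = 36164; condensed water 100 °C→T: 67.01(T − 100); original water: 6629.5(T − 15.03)
6696.5 T = 36164 + 6700.5 + 99641 = 142505
T ≈ 21.28 °C (< 100 °C, so full condensation is consistent).

T_f ≈ 21.3 °C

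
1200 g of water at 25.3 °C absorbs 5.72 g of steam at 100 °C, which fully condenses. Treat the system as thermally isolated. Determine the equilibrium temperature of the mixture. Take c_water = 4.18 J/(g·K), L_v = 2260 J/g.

T_f ≈ 28.2 °C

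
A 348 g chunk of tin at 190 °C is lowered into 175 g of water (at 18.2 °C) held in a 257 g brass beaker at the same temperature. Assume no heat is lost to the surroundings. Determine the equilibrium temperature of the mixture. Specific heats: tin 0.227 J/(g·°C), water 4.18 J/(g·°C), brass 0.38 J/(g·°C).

T_f ≈ 33.1 °C

Heat gained plus heat lost sum to zero:
348·0.227·(T − 190) + 175·4.18·(T − 18.2) + 257·0.38·(T − 18.2) = 0
908.16 T = 30100
T ≈ 33.14 °C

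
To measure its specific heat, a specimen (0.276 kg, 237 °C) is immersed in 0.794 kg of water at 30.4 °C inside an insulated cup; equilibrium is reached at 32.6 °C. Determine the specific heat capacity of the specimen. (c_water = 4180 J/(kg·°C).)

c ≈ 129 J/(kg·°C)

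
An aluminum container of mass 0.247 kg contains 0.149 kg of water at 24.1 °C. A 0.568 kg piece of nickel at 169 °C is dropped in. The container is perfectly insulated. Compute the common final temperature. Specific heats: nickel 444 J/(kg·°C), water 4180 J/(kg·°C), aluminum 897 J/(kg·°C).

T_f ≈ 57.4 °C

Let T be the final temperature. ΣQ_i = 0:
0.568·444·(T − 169) + 0.149·4180·(T − 24.1) + 0.247·897·(T − 24.1) = 0
252.19(T − 169) + 622.82(T − 24.1) + 221.56(T − 24.1) = 0
1096.6 T = 62970
T = 62970/1096.6 ≈ 57.42 °C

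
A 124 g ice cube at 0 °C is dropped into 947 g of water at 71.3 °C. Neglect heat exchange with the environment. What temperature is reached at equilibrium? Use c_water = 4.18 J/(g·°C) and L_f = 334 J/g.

Conservation of energy gives ΣQ = 0:
latent heat to melt: 124×334 = 41416
  warm the meltwater: 518.32 T
  water: 3958.5(T − 71.3)
4476.8 T = 282238 − 41416 = 240822
T ≈ 53.79 °C — above 0 °C, consistent with complete melting.

T_f ≈ 53.8 °C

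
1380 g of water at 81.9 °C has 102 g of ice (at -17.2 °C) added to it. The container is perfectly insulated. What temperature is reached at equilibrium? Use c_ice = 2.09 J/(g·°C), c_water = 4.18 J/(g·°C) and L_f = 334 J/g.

T_f ≈ 70.2 °C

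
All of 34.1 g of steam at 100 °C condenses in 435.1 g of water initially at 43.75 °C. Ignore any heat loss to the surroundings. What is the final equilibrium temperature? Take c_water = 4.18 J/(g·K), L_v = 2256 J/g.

Energy conservation, ΣQ = 0:
condense steam: −34.1·2256 = −76930; condensate cools 100→T: 34.1·4.18·(T − 100) = 142.54(T − 100); water warms: 435.1·4.18·(T − 43.75) = 1818.7(T − 43.75)
1961.3 T = 76930 + 14254 + 79569 = 170752
T ≈ 87.06 °C (< 100 °C, so full condensation is consistent).

T_f ≈ 87.1 °C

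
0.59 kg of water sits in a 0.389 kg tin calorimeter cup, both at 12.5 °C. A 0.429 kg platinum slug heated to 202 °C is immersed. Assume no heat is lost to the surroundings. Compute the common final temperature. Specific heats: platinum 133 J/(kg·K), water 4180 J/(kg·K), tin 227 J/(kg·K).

T_f is the heat-capacity-weighted average of the initial temperatures:
T_f = (57.06*202 + 2466.2*12.5 + 88.3*12.5) / (57.06 + 2466.2 + 88.3)
    = 43457 / 2611.6 ≈ 16.64 °C

T_f ≈ 16.6 °C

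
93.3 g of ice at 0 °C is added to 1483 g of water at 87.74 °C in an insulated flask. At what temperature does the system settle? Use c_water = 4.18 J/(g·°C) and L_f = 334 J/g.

Sum of m c ΔT and latent-heat terms is zero:
fusion: m_ice L_f = 93.3·334 = 31162; warm the meltwater: 389.99 T; water cools: 1483·4.18·(T − 87.74) = 6198.9(T − 87.74)
6588.9 T = 543895 − 31162 = 512733
T ≈ 77.82 °C (positive, so assuming full melt was valid).

T_f ≈ 77.8 °C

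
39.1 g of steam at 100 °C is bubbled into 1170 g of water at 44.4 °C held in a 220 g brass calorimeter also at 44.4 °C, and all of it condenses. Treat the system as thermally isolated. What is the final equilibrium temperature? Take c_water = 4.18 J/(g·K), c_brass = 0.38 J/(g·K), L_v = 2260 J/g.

T_f ≈ 63.4 °C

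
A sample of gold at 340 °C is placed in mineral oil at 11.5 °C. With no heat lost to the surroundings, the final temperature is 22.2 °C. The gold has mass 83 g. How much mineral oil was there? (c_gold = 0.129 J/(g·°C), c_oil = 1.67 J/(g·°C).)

m ≈ 190 g

Energy conservation, ΣQ = 0:
83·0.129·(22.2 − 340) + m·1.67·(22.2 − 11.5) = 0
17.87 m = 3402.7
m = 3402.7/17.87 ≈ 190.4 g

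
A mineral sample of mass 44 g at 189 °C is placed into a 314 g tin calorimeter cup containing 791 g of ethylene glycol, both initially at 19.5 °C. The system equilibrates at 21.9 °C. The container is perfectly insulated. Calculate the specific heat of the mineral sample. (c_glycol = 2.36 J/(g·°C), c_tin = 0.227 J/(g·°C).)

c ≈ 0.633 J/(g·°C)

Heat gained plus heat lost sum to zero:
44·c·(21.9 − 189) + 791·2.36·(21.9 − 19.5) + 314·0.227·(21.9 − 19.5) = 0
-7352.4 c = -4651.3
c = -4651.3/-7352.4 ≈ 0.6326 J/(g·°C)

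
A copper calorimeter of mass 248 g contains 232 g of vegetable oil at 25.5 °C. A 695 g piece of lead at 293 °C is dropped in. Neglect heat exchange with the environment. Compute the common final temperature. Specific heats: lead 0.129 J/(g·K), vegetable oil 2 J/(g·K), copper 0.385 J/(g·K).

T_f ≈ 62.4 °C

Heat gained plus heat lost sum to zero:
695*0.129*(T − 293) + 232*2*(T − 25.5) + 248*0.385*(T − 25.5) = 0
89.66(T − 293) + 464(T − 25.5) + 95.48(T − 25.5) = 0
649.13 T = 40536
T = 40536/649.13 ≈ 62.45 °C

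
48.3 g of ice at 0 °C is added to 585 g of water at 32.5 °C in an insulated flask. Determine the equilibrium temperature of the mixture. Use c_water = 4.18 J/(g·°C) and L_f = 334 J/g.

T_f ≈ 23.9 °C

Setting the total heat transfer to zero:
melt ice: 48.3·334 = 16132; meltwater 0→T: 48.3·4.18·T = 201.89 T; water: 2445.3(T − 32.5)
2647.2 T = 79472 − 16132 = 63340
T ≈ 23.93 °C (positive, so assuming full melt was valid).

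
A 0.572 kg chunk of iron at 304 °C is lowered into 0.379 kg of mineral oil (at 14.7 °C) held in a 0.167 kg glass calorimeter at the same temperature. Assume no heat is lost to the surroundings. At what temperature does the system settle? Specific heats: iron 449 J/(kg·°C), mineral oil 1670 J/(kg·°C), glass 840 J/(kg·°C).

Heat gained plus heat lost sum to zero:
0.572×449×(T − 304) + 0.379×1670×(T − 14.7) + 0.167×840×(T − 14.7) = 0
256.83(T − 304) + 632.93(T − 14.7) + 140.28(T − 14.7) = 0
(256.83 + 632.93 + 140.28) T = 256.83×304 + 632.93×14.7 + 140.28×14.7
T = 89442/1030 ≈ 86.83 °C

T_f ≈ 86.8 °C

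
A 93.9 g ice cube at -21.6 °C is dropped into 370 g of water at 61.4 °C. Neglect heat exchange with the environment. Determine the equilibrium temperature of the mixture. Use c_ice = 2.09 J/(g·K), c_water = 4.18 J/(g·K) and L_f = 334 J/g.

Net heat exchanged in the isolated system is zero:
warm ice to 0 °C: 93.9×2.09×(0 − (-21.6)) = 4239; melt ice: 93.9×334 = 31363; meltwater 0→T: 93.9×4.18×T = 392.5 T; water cools: 370×4.18×(T − 61.4) = 1546.6(T − 61.4)
1939.1 T = 94961 − 35602 = 59360
T ≈ 30.61 °C — above 0 °C, consistent with complete melting.

T_f ≈ 30.6 °C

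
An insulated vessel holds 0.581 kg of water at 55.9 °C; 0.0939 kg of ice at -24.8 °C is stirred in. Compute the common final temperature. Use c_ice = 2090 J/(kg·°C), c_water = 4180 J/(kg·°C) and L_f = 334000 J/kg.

T_f ≈ 35.3 °C

Sum of m c ΔT and latent-heat terms is zero:
ice -24.8→0 °C: 0.0939×2090×24.8 = 4867
  melt ice: 0.0939×334000 = 31363
  meltwater 0→T: 0.0939×4180×T = 392.5 T
  water cools: 0.581×4180×(T − 55.9) = 2428.6(T − 55.9)
2821.1 T = 135758 − 36230 = 99528
T ≈ 35.28 °C (positive, so assuming full melt was valid).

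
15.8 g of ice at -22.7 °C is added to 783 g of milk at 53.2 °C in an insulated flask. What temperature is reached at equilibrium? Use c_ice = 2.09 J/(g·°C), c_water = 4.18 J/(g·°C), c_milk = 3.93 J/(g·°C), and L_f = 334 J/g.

Setting the total heat transfer to zero:
warm ice to 0 °C: 15.8×2.09×(0 − (-22.7)) = 749.6
  melt ice: 15.8×334 = 5277.2
  warm the meltwater: 66.04 T
  milk: 3077.2(T − 53.2)
3143.2 T = 163707 − 6026.8 = 157680
T ≈ 50.16 °C (positive, so assuming full melt was valid).

T_f ≈ 50.2 °C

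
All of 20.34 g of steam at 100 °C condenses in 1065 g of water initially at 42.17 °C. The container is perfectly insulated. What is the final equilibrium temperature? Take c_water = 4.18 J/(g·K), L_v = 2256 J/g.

T_f ≈ 53.4 °C

Energy balance with sensible and latent terms:
latent heat released on condensation: 20.34×2256 = 45887; condensate cools 100→T: 20.34×4.18×(T − 100) = 85.02(T − 100); original water: 4451.7(T − 42.17)
4536.7 T = 45887 + 8502.1 + 187728 = 242117
T ≈ 53.37 °C (< 100 °C, so full condensation is consistent).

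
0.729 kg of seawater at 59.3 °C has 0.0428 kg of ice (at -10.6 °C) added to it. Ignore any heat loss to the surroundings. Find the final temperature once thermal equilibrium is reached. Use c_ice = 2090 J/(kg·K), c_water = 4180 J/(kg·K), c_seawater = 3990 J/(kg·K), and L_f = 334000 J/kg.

T_f ≈ 50.9 °C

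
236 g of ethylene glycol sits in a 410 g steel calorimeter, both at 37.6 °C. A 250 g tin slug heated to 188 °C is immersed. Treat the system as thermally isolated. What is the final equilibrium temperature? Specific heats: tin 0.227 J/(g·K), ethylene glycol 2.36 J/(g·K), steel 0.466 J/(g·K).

Energy conservation, ΣQ = 0:
250·0.227·(T − 188) + 236·2.36·(T − 37.6) + 410·0.466·(T − 37.6) = 0
56.75(T − 188) + 556.96(T − 37.6) + 191.06(T − 37.6) = 0
804.77 T = 38795
T = 38795 / 804.77 = 48.2 °C

T_f ≈ 48.2 °C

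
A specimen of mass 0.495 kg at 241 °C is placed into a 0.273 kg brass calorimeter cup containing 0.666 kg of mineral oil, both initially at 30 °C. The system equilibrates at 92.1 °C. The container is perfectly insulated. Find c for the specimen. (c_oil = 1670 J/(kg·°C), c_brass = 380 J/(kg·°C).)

c ≈ 1020 J/(kg·°C)

Taking heat into each body as positive, Σ m c ΔT = 0:
0.495·c·(92.1 − 241) + 0.666·1670·(92.1 − 30) + 0.273·380·(92.1 − 30) = 0
-73.71 c = -75511
c = -75511/-73.71 ≈ 1024 J/(kg·°C)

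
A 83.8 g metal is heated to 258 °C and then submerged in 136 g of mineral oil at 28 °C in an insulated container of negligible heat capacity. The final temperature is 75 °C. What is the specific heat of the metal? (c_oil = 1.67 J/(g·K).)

c ≈ 0.696 J/(g·K)

Heat gained plus heat lost sum to zero:
83.8×c×(75 − 258) + 136×1.67×(75 − 28) = 0
-15335 c = -10675
c = -10675/-15335 ≈ 0.6961 J/(g·K)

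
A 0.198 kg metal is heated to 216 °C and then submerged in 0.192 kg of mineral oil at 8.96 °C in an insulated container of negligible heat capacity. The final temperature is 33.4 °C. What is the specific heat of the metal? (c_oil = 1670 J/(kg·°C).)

c ≈ 217 J/(kg·°C)

m_s c (T_s − T_f) = m_oil c_oil (T_f − T_0):
0.198·c·(216 − 33.4) = 0.192·1670·(33.4 − 8.96)
36.15 c = 7836.4  ⇒  c ≈ 216.7 J/(kg·°C)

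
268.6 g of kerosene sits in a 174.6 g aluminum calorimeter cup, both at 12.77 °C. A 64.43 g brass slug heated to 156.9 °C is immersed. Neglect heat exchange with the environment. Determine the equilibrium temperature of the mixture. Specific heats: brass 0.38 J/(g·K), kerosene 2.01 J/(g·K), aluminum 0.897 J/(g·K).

Energy conservation, ΣQ = 0:
64.43·0.38·(T − 156.9) + 268.6·2.01·(T − 12.77) + 174.6·0.897·(T − 12.77) = 0
24.48(T − 156.9) + 539.89(T − 12.77) + 156.62(T − 12.77) = 0
(24.48 + 539.89 + 156.62) T = 24.48·156.9 + 539.89·12.77 + 156.62·12.77
T = 12736 / 720.99 = 17.7 °C

T_f ≈ 17.7 °C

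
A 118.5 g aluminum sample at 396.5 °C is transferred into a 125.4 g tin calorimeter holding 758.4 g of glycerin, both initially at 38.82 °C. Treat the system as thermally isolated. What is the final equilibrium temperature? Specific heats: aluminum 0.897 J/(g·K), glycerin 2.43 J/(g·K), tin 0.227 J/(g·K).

T_f ≈ 58.0 °C

Taking heat into each body as positive, Σ m c ΔT = 0:
118.5*0.897*(T − 396.5) + 758.4*2.43*(T − 38.82) + 125.4*0.227*(T − 38.82) = 0
(106.29 + 1842.9 + 28.47) T = 106.29*396.5 + 1842.9*38.82 + 28.47*38.82
T ≈ 58.04 °C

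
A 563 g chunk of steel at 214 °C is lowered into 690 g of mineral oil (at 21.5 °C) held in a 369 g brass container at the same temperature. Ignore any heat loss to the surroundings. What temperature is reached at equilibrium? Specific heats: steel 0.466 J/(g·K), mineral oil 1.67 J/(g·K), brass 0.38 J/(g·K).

T_f ≈ 54.0 °C

Energy conservation, ΣQ = 0:
563×0.466×(T − 214) + 690×1.67×(T − 21.5) + 369×0.38×(T − 21.5) = 0
(262.36 + 1152.3 + 140.22) T = 262.36×214 + 1152.3×21.5 + 140.22×21.5
T ≈ 53.98 °C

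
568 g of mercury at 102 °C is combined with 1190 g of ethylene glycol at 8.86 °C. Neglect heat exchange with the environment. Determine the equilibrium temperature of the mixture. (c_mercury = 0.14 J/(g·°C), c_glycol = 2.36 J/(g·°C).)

T_f ≈ 11.4 °C

Set heat shed by the hot body equal to heat absorbed by the cold body:
568×0.14×(102 − T) = 1190×2.36×(T − 8.86)
79.52(102 − T) = 2808.4(T − 8.86)
2887.9 T = 32993  ⇒  T ≈ 11.42 °C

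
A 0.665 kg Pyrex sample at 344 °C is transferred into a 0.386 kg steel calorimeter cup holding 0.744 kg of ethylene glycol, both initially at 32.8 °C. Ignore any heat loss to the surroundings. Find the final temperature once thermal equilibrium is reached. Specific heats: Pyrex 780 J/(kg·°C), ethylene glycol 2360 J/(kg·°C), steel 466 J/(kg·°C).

Energy conservation, ΣQ = 0:
0.665·780·(T − 344) + 0.744·2360·(T − 32.8) + 0.386·466·(T − 32.8) = 0
(518.7 + 1755.8 + 179.88) T = 518.7·344 + 1755.8·32.8 + 179.88·32.8
T = 241924 / 2454.4 = 98.6 °C

T_f ≈ 98.6 °C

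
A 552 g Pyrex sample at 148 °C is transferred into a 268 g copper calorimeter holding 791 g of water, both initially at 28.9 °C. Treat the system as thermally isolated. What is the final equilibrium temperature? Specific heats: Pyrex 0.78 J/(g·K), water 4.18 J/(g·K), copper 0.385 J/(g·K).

T_f ≈ 42.3 °C

Setting the total heat transfer to zero:
552*0.78*(T − 148) + 791*4.18*(T − 28.9) + 268*0.385*(T − 28.9) = 0
(430.56 + 3306.4 + 103.18) T = 430.56*148 + 3306.4*28.9 + 103.18*28.9
T = 162259 / 3840.1 = 42.3 °C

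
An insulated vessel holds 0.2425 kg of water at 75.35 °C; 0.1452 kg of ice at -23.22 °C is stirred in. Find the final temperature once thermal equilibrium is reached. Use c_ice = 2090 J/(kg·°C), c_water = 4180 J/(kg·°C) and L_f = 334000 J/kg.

T_f ≈ 12.9 °C

Net heat exchanged in the isolated system is zero:
warm ice to 0 °C: 0.1452×2090×(0 − (-23.22)) = 7046.5
  fusion: m_ice L_f = 0.1452×334000 = 48497
  warm the meltwater: 606.94 T
  water: 1013.6(T − 75.35)
1620.6 T = 76379 − 55543 = 20835
T ≈ 12.86 °C. Since T > 0 °C, the all-ice-melts assumption holds.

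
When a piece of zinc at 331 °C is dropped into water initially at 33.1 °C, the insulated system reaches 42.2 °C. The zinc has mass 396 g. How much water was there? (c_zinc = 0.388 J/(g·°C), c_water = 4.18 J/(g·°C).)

Heat lost by the zinc = heat gained by the water:
396×0.388×(331 − 42.2) = m×4.18×(42.2 − 33.1)
38.04 m = 44374  ⇒  m ≈ 1167 g

m ≈ 1170 g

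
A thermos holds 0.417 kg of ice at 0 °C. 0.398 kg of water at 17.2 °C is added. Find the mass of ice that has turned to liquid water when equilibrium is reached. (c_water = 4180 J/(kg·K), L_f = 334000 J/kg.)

m_melted ≈ 0.0857 kg

Water can give up m c ΔT = 0.398×4180×17.2 = 28615 J before reaching 0 °C.
To melt every bit of ice: 0.417×334000 = 139278 J.
Since 28615 < 139278 J, not all the ice melts; equilibrium is at 0 °C.
Mass melted = 28615/334000 ≈ 0.08567 kg.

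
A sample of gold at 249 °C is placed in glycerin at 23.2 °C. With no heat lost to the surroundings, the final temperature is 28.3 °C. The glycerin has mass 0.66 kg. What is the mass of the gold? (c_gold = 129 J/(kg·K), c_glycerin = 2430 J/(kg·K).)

Heat lost by the gold = heat gained by the glycerin:
m×129×(249 − 28.3) = 0.66×2430×(28.3 − 23.2)
28470 m = 8179.4  ⇒  m ≈ 0.2873 kg

m ≈ 0.287 kg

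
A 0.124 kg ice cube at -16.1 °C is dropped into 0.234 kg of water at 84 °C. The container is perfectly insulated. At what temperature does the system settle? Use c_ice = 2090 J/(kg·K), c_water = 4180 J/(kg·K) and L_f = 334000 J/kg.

T_f ≈ 24.4 °C

Net heat exchanged in the isolated system is zero:
warm ice to 0 °C: 0.124×2090×(0 − (-16.1)) = 4172.5
  latent heat to melt: 0.124×334000 = 41416
  warm the meltwater: 518.32 T
  water cools: 0.234×4180×(T − 84) = 978.12(T − 84)
1496.4 T = 82162 − 45588 = 36574
T ≈ 24.44 °C — above 0 °C, consistent with complete melting.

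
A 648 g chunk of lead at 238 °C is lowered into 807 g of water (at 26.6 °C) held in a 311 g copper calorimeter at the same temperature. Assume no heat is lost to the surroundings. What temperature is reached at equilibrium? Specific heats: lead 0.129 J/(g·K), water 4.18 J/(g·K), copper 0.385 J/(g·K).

T_f ≈ 31.5 °C

Energy conservation, ΣQ = 0:
648×0.129×(T − 238) + 807×4.18×(T − 26.6) + 311×0.385×(T − 26.6) = 0
(83.59 + 3373.3 + 119.73) T = 83.59×238 + 3373.3×26.6 + 119.73×26.6
T = 112809/3576.6 ≈ 31.54 °C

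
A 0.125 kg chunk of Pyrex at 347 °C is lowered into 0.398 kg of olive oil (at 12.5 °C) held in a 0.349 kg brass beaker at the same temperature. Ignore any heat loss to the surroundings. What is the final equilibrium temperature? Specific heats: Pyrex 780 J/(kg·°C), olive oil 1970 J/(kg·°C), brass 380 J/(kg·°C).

T_f is the heat-capacity-weighted average of the initial temperatures:
T_f = (97.5*347 + 784.06*12.5 + 132.62*12.5) / (97.5 + 784.06 + 132.62)
    = 45291 / 1014.2 ≈ 44.66 °C

T_f ≈ 44.7 °C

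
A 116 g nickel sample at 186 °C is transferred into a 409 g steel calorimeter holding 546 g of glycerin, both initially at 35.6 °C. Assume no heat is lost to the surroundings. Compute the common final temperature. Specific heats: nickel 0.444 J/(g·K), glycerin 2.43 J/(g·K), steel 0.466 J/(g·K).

Let T be the final temperature. ΣQ_i = 0:
116·0.444·(T − 186) + 546·2.43·(T − 35.6) + 409·0.466·(T − 35.6) = 0
51.5(T − 186) + 1326.8(T − 35.6) + 190.59(T − 35.6) = 0
(51.5 + 1326.8 + 190.59) T = 51.5·186 + 1326.8·35.6 + 190.59·35.6
T = 63598 / 1568.9 = 40.5 °C

T_f ≈ 40.5 °C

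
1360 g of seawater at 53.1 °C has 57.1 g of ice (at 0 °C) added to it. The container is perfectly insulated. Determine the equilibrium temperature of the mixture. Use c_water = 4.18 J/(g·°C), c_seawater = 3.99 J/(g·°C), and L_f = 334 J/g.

T_f ≈ 47.5 °C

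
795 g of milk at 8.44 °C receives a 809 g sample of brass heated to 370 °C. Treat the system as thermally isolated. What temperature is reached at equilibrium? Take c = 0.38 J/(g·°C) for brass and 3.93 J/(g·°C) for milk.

T_f ≈ 40.8 °C

Conservation of energy gives ΣQ = 0:
809*0.38*(T − 370) + 795*3.93*(T − 8.44) = 0
307.42(T − 370) + 3124.3(T − 8.44) = 0
3431.8 T = 140115
T = 140115/3431.8 ≈ 40.83 °C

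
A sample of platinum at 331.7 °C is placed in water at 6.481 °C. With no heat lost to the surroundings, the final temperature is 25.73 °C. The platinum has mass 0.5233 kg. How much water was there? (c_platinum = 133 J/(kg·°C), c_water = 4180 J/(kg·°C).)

Energy conservation, ΣQ = 0:
0.5233×133×(25.73 − 331.7) + m×4180×(25.73 − 6.481) = 0
80461 m = 21295
m = 21295/80461 ≈ 0.2647 kg

m ≈ 0.265 kg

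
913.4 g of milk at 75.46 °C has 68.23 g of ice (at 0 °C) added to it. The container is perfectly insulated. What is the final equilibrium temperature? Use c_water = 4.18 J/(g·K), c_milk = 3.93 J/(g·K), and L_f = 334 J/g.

T_f ≈ 64.0 °C

Let T be the final temperature. ΣQ_i = 0:
melt ice: 68.23·334 = 22789; warm the meltwater: 285.2 T; milk cools: 913.4·3.93·(T − 75.46) = 3589.7(T − 75.46)
3874.9 T = 270876 − 22789 = 248087
T ≈ 64.02 °C — above 0 °C, consistent with complete melting.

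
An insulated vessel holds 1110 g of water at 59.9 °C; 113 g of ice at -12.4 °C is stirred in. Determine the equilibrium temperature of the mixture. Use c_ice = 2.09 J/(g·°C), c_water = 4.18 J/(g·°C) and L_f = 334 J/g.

T_f ≈ 46.4 °C

Taking heat into each body as positive, Σ m c ΔT = 0:
ice -12.4→0 °C: 113·2.09·12.4 = 2928.5
  fusion: m_ice L_f = 113·334 = 37742
  warm the meltwater: 472.34 T
  water: 4639.8(T − 59.9)
5112.1 T = 277924 − 40671 = 237254
T ≈ 46.41 °C — above 0 °C, consistent with complete melting.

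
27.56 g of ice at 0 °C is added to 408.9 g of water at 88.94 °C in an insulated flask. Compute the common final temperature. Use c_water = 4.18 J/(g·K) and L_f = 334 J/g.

T_f ≈ 78.3 °C

Sum of m c ΔT and latent-heat terms is zero:
melt ice: 27.56×334 = 9205
  meltwater 0→T: 27.56×4.18×T = 115.2 T
  water cools: 408.9×4.18×(T − 88.94) = 1709.2(T − 88.94)
1824.4 T = 152016 − 9205 = 142811
T ≈ 78.28 °C. Since T > 0 °C, the all-ice-melts assumption holds.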